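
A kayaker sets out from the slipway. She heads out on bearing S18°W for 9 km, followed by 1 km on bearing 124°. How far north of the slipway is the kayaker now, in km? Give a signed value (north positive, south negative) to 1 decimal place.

-9.1 km

Leg 1 (S18°W, 9 km): east 9 sin 198° = -2.78, north 9 cos 198° = -8.56
Leg 2 (124°, 1 km): east 1 sin 124° = 0.83, north 1 cos 124° = -0.56
Net north component: -9.12 km.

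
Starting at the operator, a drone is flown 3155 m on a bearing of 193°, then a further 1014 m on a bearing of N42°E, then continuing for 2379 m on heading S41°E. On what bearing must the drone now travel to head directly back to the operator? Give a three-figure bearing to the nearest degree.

340°

Leg 1 (193°, 3155 m): east 3155 sin 193° = -709.72, north 3155 cos 193° = -3074.14
Leg 2 (N42°E, 1014 m): east 1014 sin 42° = 678.50, north 1014 cos 42° = 753.55
Leg 3 (S41°E, 2379 m): east 2379 sin 139° = 1560.76, north 2379 cos 139° = -1795.45
Net displacement: 1529.54 east, -4116.04 north. Direction back to start is (-1529.54, 4116.04): bearing = atan2(-1529.54, 4116.04) mod 360° = 339.61° ≈ 340°.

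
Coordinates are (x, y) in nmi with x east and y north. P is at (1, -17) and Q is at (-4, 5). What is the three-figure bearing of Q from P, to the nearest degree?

347°

Δeast = -4 − 1 = -5.00; Δnorth = 5 − -17 = 22.00.
Bearing = atan2(Δeast, Δnorth) mod 360° = 347.20° ≈ 347°.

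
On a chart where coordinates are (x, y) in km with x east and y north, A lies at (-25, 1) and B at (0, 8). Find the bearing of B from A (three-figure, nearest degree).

Δeast = 0 − -25 = 25.00; Δnorth = 8 − 1 = 7.00.
Bearing = atan2(Δeast, Δnorth) mod 360° = 74.36° ≈ 074°.

074°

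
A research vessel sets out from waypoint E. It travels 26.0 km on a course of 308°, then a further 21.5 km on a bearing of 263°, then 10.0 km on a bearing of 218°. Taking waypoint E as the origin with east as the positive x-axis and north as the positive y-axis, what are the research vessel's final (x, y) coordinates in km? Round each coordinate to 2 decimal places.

(-47.98, 5.51)

Leg 1 (308°, 26.0 km): east 26.0 sin 308° = -20.49, north 26.0 cos 308° = 16.01
Leg 2 (263°, 21.5 km): east 21.5 sin 263° = -21.34, north 21.5 cos 263° = -2.62
Leg 3 (218°, 10.0 km): east 10.0 sin 218° = -6.16, north 10.0 cos 218° = -7.88
Summing: -47.98 km east, 5.51 km north → (-47.98, 5.51).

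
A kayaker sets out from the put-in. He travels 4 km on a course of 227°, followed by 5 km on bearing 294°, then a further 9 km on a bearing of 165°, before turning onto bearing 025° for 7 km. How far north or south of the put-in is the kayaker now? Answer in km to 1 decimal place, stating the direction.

3.0 km south

Leg 1 (227°, 4 km): east 4 sin 227° = -2.93, north 4 cos 227° = -2.73
Leg 2 (294°, 5 km): east 5 sin 294° = -4.57, north 5 cos 294° = 2.03
Leg 3 (165°, 9 km): east 9 sin 165° = 2.33, north 9 cos 165° = -8.69
Leg 4 (025°, 7 km): east 7 sin 25° = 2.96, north 7 cos 25° = 6.34
Net north component: -3.04 km.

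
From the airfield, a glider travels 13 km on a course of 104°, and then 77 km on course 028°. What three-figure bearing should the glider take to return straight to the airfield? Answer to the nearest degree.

Leg 1 (104°, 13 km): east 13 sin 104° = 12.61, north 13 cos 104° = -3.14
Leg 2 (028°, 77 km): east 77 sin 28° = 36.15, north 77 cos 28° = 67.99
Net displacement: 48.76 east, 64.84 north. Direction back to start is (-48.76, -64.84): bearing = atan2(-48.76, -64.84) mod 360° = 216.94° ≈ 217°.

217°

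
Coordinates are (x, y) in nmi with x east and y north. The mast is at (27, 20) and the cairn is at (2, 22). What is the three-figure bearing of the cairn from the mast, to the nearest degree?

275°

Δeast = 2 − 27 = -25.00; Δnorth = 22 − 20 = 2.00.
Bearing = atan2(Δeast, Δnorth) mod 360° = 274.57° ≈ 275°.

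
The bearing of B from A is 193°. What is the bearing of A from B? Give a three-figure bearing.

013°

Back-bearing = 193° − 180° = 013°.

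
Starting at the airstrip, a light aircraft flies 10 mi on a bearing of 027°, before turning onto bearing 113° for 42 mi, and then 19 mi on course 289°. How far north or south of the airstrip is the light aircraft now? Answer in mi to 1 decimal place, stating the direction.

1.3 mi south

Leg 1 (027°, 10 mi): east 10 sin 27° = 4.54, north 10 cos 27° = 8.91
Leg 2 (113°, 42 mi): east 42 sin 113° = 38.66, north 42 cos 113° = -16.41
Leg 3 (289°, 19 mi): east 19 sin 289° = -17.96, north 19 cos 289° = 6.19
Net north component: -1.31 mi.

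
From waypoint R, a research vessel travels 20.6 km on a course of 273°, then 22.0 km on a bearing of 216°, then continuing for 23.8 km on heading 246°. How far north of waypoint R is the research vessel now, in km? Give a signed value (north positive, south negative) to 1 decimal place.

-26.4 km

Leg 1 (273°, 20.6 km): east 20.6 sin 273° = -20.57, north 20.6 cos 273° = 1.08
Leg 2 (216°, 22.0 km): east 22.0 sin 216° = -12.93, north 22.0 cos 216° = -17.80
Leg 3 (246°, 23.8 km): east 23.8 sin 246° = -21.74, north 23.8 cos 246° = -9.68
Net north component: -26.40 km.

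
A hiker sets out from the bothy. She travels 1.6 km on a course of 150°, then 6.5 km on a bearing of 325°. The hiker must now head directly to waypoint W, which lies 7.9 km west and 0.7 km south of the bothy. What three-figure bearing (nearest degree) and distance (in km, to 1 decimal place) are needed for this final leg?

Leg 1 (150°, 1.6 km): east 1.6 sin 150° = 0.80, north 1.6 cos 150° = -1.39
Leg 2 (325°, 6.5 km): east 6.5 sin 325° = -3.73, north 6.5 cos 325° = 5.32
Current position: (-2.93, 3.94). Target: (-7.9, -0.7). Remaining: Δeast = -4.97, Δnorth = -4.64.
Bearing = atan2(-4.97, -4.64) mod 360° = 226.98°; distance = √((-4.97)² + (-4.64)²) = 6.800 km.

227°, 6.8 km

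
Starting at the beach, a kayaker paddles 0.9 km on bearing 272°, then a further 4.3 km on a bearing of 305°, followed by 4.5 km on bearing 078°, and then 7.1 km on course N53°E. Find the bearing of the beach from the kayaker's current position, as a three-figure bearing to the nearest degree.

Leg 1 (272°, 0.9 km): east 0.9 sin 272° = -0.90, north 0.9 cos 272° = 0.03
Leg 2 (305°, 4.3 km): east 4.3 sin 305° = -3.52, north 4.3 cos 305° = 2.47
Leg 3 (078°, 4.5 km): east 4.5 sin 78° = 4.40, north 4.5 cos 78° = 0.94
Leg 4 (N53°E, 7.1 km): east 7.1 sin 53° = 5.67, north 7.1 cos 53° = 4.27
Net displacement: 5.65 east, 7.71 north. Direction back to start is (-5.65, -7.71): bearing = atan2(-5.65, -7.71) mod 360° = 216.25° ≈ 216°.

216°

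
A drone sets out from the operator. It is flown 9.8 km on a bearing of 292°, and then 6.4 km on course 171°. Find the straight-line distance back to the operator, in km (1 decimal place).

Leg 1 (292°, 9.8 km): east 9.8 sin 292° = -9.09, north 9.8 cos 292° = 3.67
Leg 2 (171°, 6.4 km): east 6.4 sin 171° = 1.00, north 6.4 cos 171° = -6.32
Net: -8.09 east, -2.65 north. Distance = √((-8.09)² + (-2.65)²) = 8.508 km.

8.5 km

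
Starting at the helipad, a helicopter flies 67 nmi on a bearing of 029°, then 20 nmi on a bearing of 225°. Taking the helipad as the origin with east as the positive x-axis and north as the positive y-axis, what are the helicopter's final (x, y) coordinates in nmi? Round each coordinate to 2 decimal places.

Leg 1 (029°, 67 nmi): east 67 sin 29° = 32.48, north 67 cos 29° = 58.60
Leg 2 (225°, 20 nmi): east 20 sin 225° = -14.14, north 20 cos 225° = -14.14
Summing: 18.34 nmi east, 44.46 nmi north → (18.34, 44.46).

(18.34, 44.46)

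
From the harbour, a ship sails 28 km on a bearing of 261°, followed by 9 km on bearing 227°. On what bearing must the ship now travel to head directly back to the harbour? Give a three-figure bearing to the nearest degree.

073°

Leg 1 (261°, 28 km): east 28 sin 261° = -27.66, north 28 cos 261° = -4.38
Leg 2 (227°, 9 km): east 9 sin 227° = -6.58, north 9 cos 227° = -6.14
Net displacement: -34.24 east, -10.52 north. Direction back to start is (34.24, 10.52): bearing = atan2(34.24, 10.52) mod 360° = 72.92° ≈ 073°.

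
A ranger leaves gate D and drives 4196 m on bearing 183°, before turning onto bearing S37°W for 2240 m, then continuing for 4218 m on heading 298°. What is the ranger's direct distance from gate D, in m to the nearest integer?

6633 m

Leg 1 (183°, 4196 m): east 4196 sin 183° = -219.60, north 4196 cos 183° = -4190.25
Leg 2 (S37°W, 2240 m): east 2240 sin 217° = -1348.07, north 2240 cos 217° = -1788.94
Leg 3 (298°, 4218 m): east 4218 sin 298° = -3724.27, north 4218 cos 298° = 1980.23
Net: -5291.94 east, -3998.96 north. Distance = √((-5291.94)² + (-3998.96)²) = 6632.973 m.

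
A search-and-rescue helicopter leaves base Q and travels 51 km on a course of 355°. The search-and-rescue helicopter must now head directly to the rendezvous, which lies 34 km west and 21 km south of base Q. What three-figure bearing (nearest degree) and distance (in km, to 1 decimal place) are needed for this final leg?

202°, 77.7 km

Leg 1 (355°, 51 km): east 51 sin 355° = -4.44, north 51 cos 355° = 50.81
Current position: (-4.44, 50.81). Target: (-34, -21). Remaining: Δeast = -29.56, Δnorth = -71.81.
Bearing = atan2(-29.56, -71.81) mod 360° = 202.37°; distance = √((-29.56)² + (-71.81)²) = 77.650 km.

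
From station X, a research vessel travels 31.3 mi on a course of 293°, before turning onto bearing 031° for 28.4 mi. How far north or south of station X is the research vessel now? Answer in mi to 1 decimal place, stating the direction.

Leg 1 (293°, 31.3 mi): east 31.3 sin 293° = -28.81, north 31.3 cos 293° = 12.23
Leg 2 (031°, 28.4 mi): east 28.4 sin 31° = 14.63, north 28.4 cos 31° = 24.34
Net north component: 36.57 mi.

36.6 mi north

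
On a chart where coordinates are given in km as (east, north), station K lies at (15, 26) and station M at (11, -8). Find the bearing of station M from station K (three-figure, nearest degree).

187°

Δeast = 11 − 15 = -4.00; Δnorth = -8 − 26 = -34.00.
Bearing = atan2(Δeast, Δnorth) mod 360° = 186.71° ≈ 187°.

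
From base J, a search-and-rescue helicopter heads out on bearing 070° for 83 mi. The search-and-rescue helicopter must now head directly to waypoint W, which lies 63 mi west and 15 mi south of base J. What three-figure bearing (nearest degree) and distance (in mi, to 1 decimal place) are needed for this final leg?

253°, 147.5 mi

Leg 1 (070°, 83 mi): east 83 sin 70° = 77.99, north 83 cos 70° = 28.39
Current position: (77.99, 28.39). Target: (-63, -15). Remaining: Δeast = -140.99, Δnorth = -43.39.
Bearing = atan2(-140.99, -43.39) mod 360° = 252.90°; distance = √((-140.99)² + (-43.39)²) = 147.519 mi.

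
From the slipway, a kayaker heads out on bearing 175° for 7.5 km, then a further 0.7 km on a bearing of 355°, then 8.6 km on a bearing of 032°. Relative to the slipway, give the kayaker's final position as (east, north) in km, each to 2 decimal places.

Leg 1 (175°, 7.5 km): east 7.5 sin 175° = 0.65, north 7.5 cos 175° = -7.47
Leg 2 (355°, 0.7 km): east 0.7 sin 355° = -0.06, north 0.7 cos 355° = 0.70
Leg 3 (032°, 8.6 km): east 8.6 sin 32° = 4.56, north 8.6 cos 32° = 7.29
Summing: 5.15 km east, 0.52 km north → (5.15, 0.52).

(5.15, 0.52)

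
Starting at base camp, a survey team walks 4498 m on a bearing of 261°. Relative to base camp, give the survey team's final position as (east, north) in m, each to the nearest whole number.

Leg 1 (261°, 4498 m): east 4498 sin 261° = -4442.62, north 4498 cos 261° = -703.64
Summing: -4442.62 m east, -703.64 m north → (-4443, -704).

(-4443, -704)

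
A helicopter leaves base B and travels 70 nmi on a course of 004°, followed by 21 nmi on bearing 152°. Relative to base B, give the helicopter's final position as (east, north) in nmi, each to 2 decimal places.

(14.74, 51.29)

Leg 1 (004°, 70 nmi): east 70 sin 4° = 4.88, north 70 cos 4° = 69.83
Leg 2 (152°, 21 nmi): east 21 sin 152° = 9.86, north 21 cos 152° = -18.54
Summing: 14.74 nmi east, 51.29 nmi north → (14.74, 51.29).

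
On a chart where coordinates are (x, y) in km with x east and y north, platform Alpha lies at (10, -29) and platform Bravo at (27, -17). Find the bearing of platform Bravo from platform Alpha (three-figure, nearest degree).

055°

Δeast = 27 − 10 = 17.00; Δnorth = -17 − -29 = 12.00.
Bearing = atan2(Δeast, Δnorth) mod 360° = 54.78° ≈ 055°.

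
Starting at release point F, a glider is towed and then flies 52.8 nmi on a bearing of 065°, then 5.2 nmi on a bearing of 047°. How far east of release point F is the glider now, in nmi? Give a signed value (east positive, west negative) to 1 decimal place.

51.7 nmi

Leg 1 (065°, 52.8 nmi): east 52.8 sin 65° = 47.85, north 52.8 cos 65° = 22.31
Leg 2 (047°, 5.2 nmi): east 5.2 sin 47° = 3.80, north 5.2 cos 47° = 3.55
Net east component: 51.66 nmi.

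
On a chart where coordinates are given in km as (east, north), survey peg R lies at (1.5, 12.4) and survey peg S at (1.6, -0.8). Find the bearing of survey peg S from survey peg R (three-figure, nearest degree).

180°

Δeast = 1.6 − 1.5 = 0.10; Δnorth = -0.8 − 12.4 = -13.20.
Bearing = atan2(Δeast, Δnorth) mod 360° = 179.57° ≈ 180°.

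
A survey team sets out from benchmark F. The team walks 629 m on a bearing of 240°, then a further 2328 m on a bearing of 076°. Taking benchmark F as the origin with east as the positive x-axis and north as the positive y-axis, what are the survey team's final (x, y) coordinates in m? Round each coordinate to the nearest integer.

Leg 1 (240°, 629 m): east 629 sin 240° = -544.73, north 629 cos 240° = -314.50
Leg 2 (076°, 2328 m): east 2328 sin 76° = 2258.85, north 2328 cos 76° = 563.19
Summing: 1714.12 m east, 248.69 m north → (1714, 249).

(1714, 249)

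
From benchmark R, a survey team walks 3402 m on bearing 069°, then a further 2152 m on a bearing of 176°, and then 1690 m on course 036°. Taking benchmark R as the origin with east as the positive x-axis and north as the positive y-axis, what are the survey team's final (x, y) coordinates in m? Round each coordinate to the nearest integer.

(4320, 440)

Leg 1 (069°, 3402 m): east 3402 sin 69° = 3176.04, north 3402 cos 69° = 1219.17
Leg 2 (176°, 2152 m): east 2152 sin 176° = 150.12, north 2152 cos 176° = -2146.76
Leg 3 (036°, 1690 m): east 1690 sin 36° = 993.36, north 1690 cos 36° = 1367.24
Summing: 4319.51 m east, 439.65 m north → (4320, 440).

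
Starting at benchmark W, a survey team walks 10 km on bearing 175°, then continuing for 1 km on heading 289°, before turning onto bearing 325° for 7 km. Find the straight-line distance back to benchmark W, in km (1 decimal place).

Leg 1 (175°, 10 km): east 10 sin 175° = 0.87, north 10 cos 175° = -9.96
Leg 2 (289°, 1 km): east 1 sin 289° = -0.95, north 1 cos 289° = 0.33
Leg 3 (325°, 7 km): east 7 sin 325° = -4.02, north 7 cos 325° = 5.73
Net: -4.09 east, -3.90 north. Distance = √((-4.09)² + (-3.90)²) = 5.652 km.

5.7 km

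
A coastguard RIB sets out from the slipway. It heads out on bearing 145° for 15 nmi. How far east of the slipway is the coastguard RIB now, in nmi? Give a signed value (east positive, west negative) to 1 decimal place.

8.6 nmi

Leg 1 (145°, 15 nmi): east 15 sin 145° = 8.60, north 15 cos 145° = -12.29
Net east component: 8.60 nmi.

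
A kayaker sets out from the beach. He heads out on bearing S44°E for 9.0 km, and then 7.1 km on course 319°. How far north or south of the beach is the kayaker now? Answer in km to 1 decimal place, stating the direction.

Leg 1 (S44°E, 9.0 km): east 9.0 sin 136° = 6.25, north 9.0 cos 136° = -6.47
Leg 2 (319°, 7.1 km): east 7.1 sin 319° = -4.66, north 7.1 cos 319° = 5.36
Net north component: -1.12 km.

1.1 km south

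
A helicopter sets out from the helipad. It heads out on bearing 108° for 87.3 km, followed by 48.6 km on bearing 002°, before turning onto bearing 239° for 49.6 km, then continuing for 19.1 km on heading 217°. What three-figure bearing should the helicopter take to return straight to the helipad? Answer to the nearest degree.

302°

Leg 1 (108°, 87.3 km): east 87.3 sin 108° = 83.03, north 87.3 cos 108° = -26.98
Leg 2 (002°, 48.6 km): east 48.6 sin 2° = 1.70, north 48.6 cos 2° = 48.57
Leg 3 (239°, 49.6 km): east 49.6 sin 239° = -42.52, north 49.6 cos 239° = -25.55
Leg 4 (217°, 19.1 km): east 19.1 sin 217° = -11.49, north 19.1 cos 217° = -15.25
Net displacement: 30.71 east, -19.21 north. Direction back to start is (-30.71, 19.21): bearing = atan2(-30.71, 19.21) mod 360° = 302.02° ≈ 302°.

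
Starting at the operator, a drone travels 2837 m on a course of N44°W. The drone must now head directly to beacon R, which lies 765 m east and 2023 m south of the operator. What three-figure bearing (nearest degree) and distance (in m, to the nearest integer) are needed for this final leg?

146°, 4899 m

Leg 1 (N44°W, 2837 m): east 2837 sin 316° = -1970.75, north 2837 cos 316° = 2040.77
Current position: (-1970.75, 2040.77). Target: (765, -2023). Remaining: Δeast = 2735.75, Δnorth = -4063.77.
Bearing = atan2(2735.75, -4063.77) mod 360° = 146.05°; distance = √((2735.75)² + (-4063.77)²) = 4898.827 m.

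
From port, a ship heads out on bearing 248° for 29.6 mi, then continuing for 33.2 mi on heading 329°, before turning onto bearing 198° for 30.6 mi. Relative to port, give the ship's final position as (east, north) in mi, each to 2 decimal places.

Leg 1 (248°, 29.6 mi): east 29.6 sin 248° = -27.44, north 29.6 cos 248° = -11.09
Leg 2 (329°, 33.2 mi): east 33.2 sin 329° = -17.10, north 33.2 cos 329° = 28.46
Leg 3 (198°, 30.6 mi): east 30.6 sin 198° = -9.46, north 30.6 cos 198° = -29.10
Summing: -54.00 mi east, -11.73 mi north → (-54.00, -11.73).

(-54.00, -11.73)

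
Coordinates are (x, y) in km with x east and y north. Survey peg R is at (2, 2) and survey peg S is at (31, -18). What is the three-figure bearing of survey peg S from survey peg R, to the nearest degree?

125°

Δeast = 31 − 2 = 29.00; Δnorth = -18 − 2 = -20.00.
Bearing = atan2(Δeast, Δnorth) mod 360° = 124.59° ≈ 125°.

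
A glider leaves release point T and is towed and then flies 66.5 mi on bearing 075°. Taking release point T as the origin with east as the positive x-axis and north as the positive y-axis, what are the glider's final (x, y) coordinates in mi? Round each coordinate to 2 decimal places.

Leg 1 (075°, 66.5 mi): east 66.5 sin 75° = 64.23, north 66.5 cos 75° = 17.21
Summing: 64.23 mi east, 17.21 mi north → (64.23, 17.21).

(64.23, 17.21)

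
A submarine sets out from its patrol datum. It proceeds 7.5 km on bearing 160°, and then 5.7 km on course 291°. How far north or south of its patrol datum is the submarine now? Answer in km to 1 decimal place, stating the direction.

Leg 1 (160°, 7.5 km): east 7.5 sin 160° = 2.57, north 7.5 cos 160° = -7.05
Leg 2 (291°, 5.7 km): east 5.7 sin 291° = -5.32, north 5.7 cos 291° = 2.04
Net north component: -5.00 km.

5.0 km south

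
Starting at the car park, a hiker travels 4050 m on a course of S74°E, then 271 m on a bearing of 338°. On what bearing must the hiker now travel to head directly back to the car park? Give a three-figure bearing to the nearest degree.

283°

Leg 1 (S74°E, 4050 m): east 4050 sin 106° = 3893.11, north 4050 cos 106° = -1116.33
Leg 2 (338°, 271 m): east 271 sin 338° = -101.52, north 271 cos 338° = 251.27
Net displacement: 3791.59 east, -865.06 north. Direction back to start is (-3791.59, 865.06): bearing = atan2(-3791.59, 865.06) mod 360° = 282.85° ≈ 283°.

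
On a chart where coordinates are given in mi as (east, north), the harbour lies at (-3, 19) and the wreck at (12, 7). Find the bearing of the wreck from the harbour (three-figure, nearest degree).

129°

Δeast = 12 − -3 = 15.00; Δnorth = 7 − 19 = -12.00.
Bearing = atan2(Δeast, Δnorth) mod 360° = 128.66° ≈ 129°.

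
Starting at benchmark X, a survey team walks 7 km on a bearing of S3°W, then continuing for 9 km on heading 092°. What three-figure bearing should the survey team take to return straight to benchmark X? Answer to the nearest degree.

Leg 1 (S3°W, 7 km): east 7 sin 183° = -0.37, north 7 cos 183° = -6.99
Leg 2 (092°, 9 km): east 9 sin 92° = 8.99, north 9 cos 92° = -0.31
Net displacement: 8.63 east, -7.30 north. Direction back to start is (-8.63, 7.30): bearing = atan2(-8.63, 7.30) mod 360° = 310.25° ≈ 310°.

310°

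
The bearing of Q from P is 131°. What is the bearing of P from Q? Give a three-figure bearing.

311°

Back-bearing = 131° + 180° = 311°.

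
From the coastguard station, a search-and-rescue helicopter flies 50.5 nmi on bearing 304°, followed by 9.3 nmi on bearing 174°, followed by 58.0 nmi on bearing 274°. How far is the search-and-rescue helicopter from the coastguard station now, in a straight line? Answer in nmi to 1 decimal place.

Leg 1 (304°, 50.5 nmi): east 50.5 sin 304° = -41.87, north 50.5 cos 304° = 28.24
Leg 2 (174°, 9.3 nmi): east 9.3 sin 174° = 0.97, north 9.3 cos 174° = -9.25
Leg 3 (274°, 58.0 nmi): east 58.0 sin 274° = -57.86, north 58.0 cos 274° = 4.05
Net: -98.75 east, 23.04 north. Distance = √((-98.75)² + (23.04)²) = 101.404 nmi.

101.4 nmi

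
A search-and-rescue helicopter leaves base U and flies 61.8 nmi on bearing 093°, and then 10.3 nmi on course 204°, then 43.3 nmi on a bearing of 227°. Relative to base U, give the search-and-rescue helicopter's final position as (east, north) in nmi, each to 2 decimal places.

(25.86, -42.17)

Leg 1 (093°, 61.8 nmi): east 61.8 sin 93° = 61.72, north 61.8 cos 93° = -3.23
Leg 2 (204°, 10.3 nmi): east 10.3 sin 204° = -4.19, north 10.3 cos 204° = -9.41
Leg 3 (227°, 43.3 nmi): east 43.3 sin 227° = -31.67, north 43.3 cos 227° = -29.53
Summing: 25.86 nmi east, -42.17 nmi north → (25.86, -42.17).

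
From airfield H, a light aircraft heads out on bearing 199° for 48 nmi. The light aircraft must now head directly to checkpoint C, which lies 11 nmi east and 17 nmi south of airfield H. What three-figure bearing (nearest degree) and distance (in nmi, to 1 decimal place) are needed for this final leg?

Leg 1 (199°, 48 nmi): east 48 sin 199° = -15.63, north 48 cos 199° = -45.38
Current position: (-15.63, -45.38). Target: (11, -17). Remaining: Δeast = 26.63, Δnorth = 28.38.
Bearing = atan2(26.63, 28.38) mod 360° = 43.17°; distance = √((26.63)² + (28.38)²) = 38.919 nmi.

043°, 38.9 nmi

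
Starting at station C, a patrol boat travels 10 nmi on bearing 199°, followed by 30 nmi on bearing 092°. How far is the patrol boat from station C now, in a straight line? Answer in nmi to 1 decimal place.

Leg 1 (199°, 10 nmi): east 10 sin 199° = -3.26, north 10 cos 199° = -9.46
Leg 2 (092°, 30 nmi): east 30 sin 92° = 29.98, north 30 cos 92° = -1.05
Net: 26.73 east, -10.50 north. Distance = √((26.73)² + (-10.50)²) = 28.715 nmi.

28.7 nmi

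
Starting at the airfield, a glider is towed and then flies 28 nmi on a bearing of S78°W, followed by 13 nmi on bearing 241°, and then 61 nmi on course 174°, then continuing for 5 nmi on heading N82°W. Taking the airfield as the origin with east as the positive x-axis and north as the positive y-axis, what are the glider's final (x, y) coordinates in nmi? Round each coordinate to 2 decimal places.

Leg 1 (S78°W, 28 nmi): east 28 sin 258° = -27.39, north 28 cos 258° = -5.82
Leg 2 (241°, 13 nmi): east 13 sin 241° = -11.37, north 13 cos 241° = -6.30
Leg 3 (174°, 61 nmi): east 61 sin 174° = 6.38, north 61 cos 174° = -60.67
Leg 4 (N82°W, 5 nmi): east 5 sin 278° = -4.95, north 5 cos 278° = 0.70
Summing: -37.33 nmi east, -72.09 nmi north → (-37.33, -72.09).

(-37.33, -72.09)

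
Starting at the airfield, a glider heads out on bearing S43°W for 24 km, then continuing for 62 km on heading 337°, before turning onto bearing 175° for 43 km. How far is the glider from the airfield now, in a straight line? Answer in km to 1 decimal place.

37.0 km

Leg 1 (S43°W, 24 km): east 24 sin 223° = -16.37, north 24 cos 223° = -17.55
Leg 2 (337°, 62 km): east 62 sin 337° = -24.23, north 62 cos 337° = 57.07
Leg 3 (175°, 43 km): east 43 sin 175° = 3.75, north 43 cos 175° = -42.84
Net: -36.85 east, -3.32 north. Distance = √((-36.85)² + (-3.32)²) = 36.995 km.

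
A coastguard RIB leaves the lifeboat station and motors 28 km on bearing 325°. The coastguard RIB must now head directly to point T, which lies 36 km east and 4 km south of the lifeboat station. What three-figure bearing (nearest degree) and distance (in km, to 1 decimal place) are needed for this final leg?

Leg 1 (325°, 28 km): east 28 sin 325° = -16.06, north 28 cos 325° = 22.94
Current position: (-16.06, 22.94). Target: (36, -4). Remaining: Δeast = 52.06, Δnorth = -26.94.
Bearing = atan2(52.06, -26.94) mod 360° = 117.36°; distance = √((52.06)² + (-26.94)²) = 58.616 km.

117°, 58.6 km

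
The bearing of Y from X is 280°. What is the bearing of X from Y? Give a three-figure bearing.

100°

Back-bearing = 280° − 180° = 100°.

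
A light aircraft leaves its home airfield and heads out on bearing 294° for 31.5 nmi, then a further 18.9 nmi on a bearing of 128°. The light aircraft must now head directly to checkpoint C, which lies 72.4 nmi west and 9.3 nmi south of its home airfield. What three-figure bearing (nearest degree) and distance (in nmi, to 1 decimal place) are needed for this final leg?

260°, 59.4 nmi

Leg 1 (294°, 31.5 nmi): east 31.5 sin 294° = -28.78, north 31.5 cos 294° = 12.81
Leg 2 (128°, 18.9 nmi): east 18.9 sin 128° = 14.89, north 18.9 cos 128° = -11.64
Current position: (-13.88, 1.18). Target: (-72.4, -9.3). Remaining: Δeast = -58.52, Δnorth = -10.48.
Bearing = atan2(-58.52, -10.48) mod 360° = 259.85°; distance = √((-58.52)² + (-10.48)²) = 59.447 nmi.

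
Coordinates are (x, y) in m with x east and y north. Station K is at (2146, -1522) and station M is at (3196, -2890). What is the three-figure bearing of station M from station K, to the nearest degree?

Δeast = 3196 − 2146 = 1050.00; Δnorth = -2890 − -1522 = -1368.00.
Bearing = atan2(Δeast, Δnorth) mod 360° = 142.49° ≈ 142°.

142°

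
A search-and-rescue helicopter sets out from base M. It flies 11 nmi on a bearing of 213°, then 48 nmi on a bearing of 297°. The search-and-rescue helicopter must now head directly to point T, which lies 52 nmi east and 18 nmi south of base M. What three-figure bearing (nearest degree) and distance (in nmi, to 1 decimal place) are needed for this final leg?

107°, 105.3 nmi

Leg 1 (213°, 11 nmi): east 11 sin 213° = -5.99, north 11 cos 213° = -9.23
Leg 2 (297°, 48 nmi): east 48 sin 297° = -42.77, north 48 cos 297° = 21.79
Current position: (-48.76, 12.57). Target: (52, -18). Remaining: Δeast = 100.76, Δnorth = -30.57.
Bearing = atan2(100.76, -30.57) mod 360° = 106.88°; distance = √((100.76)² + (-30.57)²) = 105.294 nmi.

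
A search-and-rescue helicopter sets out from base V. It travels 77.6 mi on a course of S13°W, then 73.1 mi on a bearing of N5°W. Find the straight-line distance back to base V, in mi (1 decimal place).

24.0 mi

Leg 1 (S13°W, 77.6 mi): east 77.6 sin 193° = -17.46, north 77.6 cos 193° = -75.61
Leg 2 (N5°W, 73.1 mi): east 73.1 sin 355° = -6.37, north 73.1 cos 355° = 72.82
Net: -23.83 east, -2.79 north. Distance = √((-23.83)² + (-2.79)²) = 23.990 mi.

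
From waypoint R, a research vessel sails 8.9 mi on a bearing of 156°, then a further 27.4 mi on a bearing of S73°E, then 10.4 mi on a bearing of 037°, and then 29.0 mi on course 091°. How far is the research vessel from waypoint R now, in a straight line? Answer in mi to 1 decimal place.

Leg 1 (156°, 8.9 mi): east 8.9 sin 156° = 3.62, north 8.9 cos 156° = -8.13
Leg 2 (S73°E, 27.4 mi): east 27.4 sin 107° = 26.20, north 27.4 cos 107° = -8.01
Leg 3 (037°, 10.4 mi): east 10.4 sin 37° = 6.26, north 10.4 cos 37° = 8.31
Leg 4 (091°, 29.0 mi): east 29.0 sin 91° = 29.00, north 29.0 cos 91° = -0.51
Net: 65.08 east, -8.34 north. Distance = √((65.08)² + (-8.34)²) = 65.610 mi.

65.6 mi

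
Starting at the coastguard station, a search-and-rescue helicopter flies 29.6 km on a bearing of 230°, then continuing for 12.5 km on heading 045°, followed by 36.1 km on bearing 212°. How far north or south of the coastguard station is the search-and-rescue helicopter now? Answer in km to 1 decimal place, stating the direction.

40.8 km south

Leg 1 (230°, 29.6 km): east 29.6 sin 230° = -22.67, north 29.6 cos 230° = -19.03
Leg 2 (045°, 12.5 km): east 12.5 sin 45° = 8.84, north 12.5 cos 45° = 8.84
Leg 3 (212°, 36.1 km): east 36.1 sin 212° = -19.13, north 36.1 cos 212° = -30.61
Net north component: -40.80 km.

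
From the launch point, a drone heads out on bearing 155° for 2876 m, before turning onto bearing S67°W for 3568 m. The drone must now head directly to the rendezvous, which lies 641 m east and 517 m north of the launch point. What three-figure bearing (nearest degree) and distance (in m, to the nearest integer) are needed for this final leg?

031°, 5268 m

Leg 1 (155°, 2876 m): east 2876 sin 155° = 1215.45, north 2876 cos 155° = -2606.54
Leg 2 (S67°W, 3568 m): east 3568 sin 247° = -3284.36, north 3568 cos 247° = -1394.13
Current position: (-2068.91, -4000.67). Target: (641, 517). Remaining: Δeast = 2709.91, Δnorth = 4517.67.
Bearing = atan2(2709.91, 4517.67) mod 360° = 30.96°; distance = √((2709.91)² + (4517.67)²) = 5268.108 m.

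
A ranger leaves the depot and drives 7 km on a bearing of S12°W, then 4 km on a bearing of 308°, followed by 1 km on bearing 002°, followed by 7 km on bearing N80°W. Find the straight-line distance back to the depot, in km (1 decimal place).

Leg 1 (S12°W, 7 km): east 7 sin 192° = -1.46, north 7 cos 192° = -6.85
Leg 2 (308°, 4 km): east 4 sin 308° = -3.15, north 4 cos 308° = 2.46
Leg 3 (002°, 1 km): east 1 sin 2° = 0.03, north 1 cos 2° = 1.00
Leg 4 (N80°W, 7 km): east 7 sin 280° = -6.89, north 7 cos 280° = 1.22
Net: -11.47 east, -2.17 north. Distance = √((-11.47)² + (-2.17)²) = 11.670 km.

11.7 km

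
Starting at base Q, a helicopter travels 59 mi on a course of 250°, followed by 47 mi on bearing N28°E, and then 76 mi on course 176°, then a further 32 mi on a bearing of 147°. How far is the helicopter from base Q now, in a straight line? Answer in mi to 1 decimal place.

82.0 mi

Leg 1 (250°, 59 mi): east 59 sin 250° = -55.44, north 59 cos 250° = -20.18
Leg 2 (N28°E, 47 mi): east 47 sin 28° = 22.07, north 47 cos 28° = 41.50
Leg 3 (176°, 76 mi): east 76 sin 176° = 5.30, north 76 cos 176° = -75.81
Leg 4 (147°, 32 mi): east 32 sin 147° = 17.43, north 32 cos 147° = -26.84
Net: -10.65 east, -81.33 north. Distance = √((-10.65)² + (-81.33)²) = 82.027 mi.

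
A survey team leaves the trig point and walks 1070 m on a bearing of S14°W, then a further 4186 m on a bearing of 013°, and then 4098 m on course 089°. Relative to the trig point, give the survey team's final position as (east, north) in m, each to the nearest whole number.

Leg 1 (S14°W, 1070 m): east 1070 sin 194° = -258.86, north 1070 cos 194° = -1038.22
Leg 2 (013°, 4186 m): east 4186 sin 13° = 941.65, north 4186 cos 13° = 4078.71
Leg 3 (089°, 4098 m): east 4098 sin 89° = 4097.38, north 4098 cos 89° = 71.52
Summing: 4780.16 m east, 3112.02 m north → (4780, 3112).

(4780, 3112)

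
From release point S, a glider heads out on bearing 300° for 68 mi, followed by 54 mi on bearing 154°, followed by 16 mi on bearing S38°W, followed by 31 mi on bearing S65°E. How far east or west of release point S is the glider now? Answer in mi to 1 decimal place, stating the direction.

17.0 mi west

Leg 1 (300°, 68 mi): east 68 sin 300° = -58.89, north 68 cos 300° = 34.00
Leg 2 (154°, 54 mi): east 54 sin 154° = 23.67, north 54 cos 154° = -48.53
Leg 3 (S38°W, 16 mi): east 16 sin 218° = -9.85, north 16 cos 218° = -12.61
Leg 4 (S65°E, 31 mi): east 31 sin 115° = 28.10, north 31 cos 115° = -13.10
Net east component: -16.97 mi.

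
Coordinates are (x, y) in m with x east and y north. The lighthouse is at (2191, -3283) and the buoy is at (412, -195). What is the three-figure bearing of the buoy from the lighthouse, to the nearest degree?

Δeast = 412 − 2191 = -1779.00; Δnorth = -195 − -3283 = 3088.00.
Bearing = atan2(Δeast, Δnorth) mod 360° = 330.05° ≈ 330°.

330°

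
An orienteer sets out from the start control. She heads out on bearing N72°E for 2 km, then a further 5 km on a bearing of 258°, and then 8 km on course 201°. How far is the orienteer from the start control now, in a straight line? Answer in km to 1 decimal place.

9.8 km

Leg 1 (N72°E, 2 km): east 2 sin 72° = 1.90, north 2 cos 72° = 0.62
Leg 2 (258°, 5 km): east 5 sin 258° = -4.89, north 5 cos 258° = -1.04
Leg 3 (201°, 8 km): east 8 sin 201° = -2.87, north 8 cos 201° = -7.47
Net: -5.86 east, -7.89 north. Distance = √((-5.86)² + (-7.89)²) = 9.826 km.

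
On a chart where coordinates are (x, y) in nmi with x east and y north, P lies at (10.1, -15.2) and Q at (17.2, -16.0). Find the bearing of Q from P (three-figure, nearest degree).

Δeast = 17.2 − 10.1 = 7.10; Δnorth = -16.0 − -15.2 = -0.80.
Bearing = atan2(Δeast, Δnorth) mod 360° = 96.43° ≈ 096°.

096°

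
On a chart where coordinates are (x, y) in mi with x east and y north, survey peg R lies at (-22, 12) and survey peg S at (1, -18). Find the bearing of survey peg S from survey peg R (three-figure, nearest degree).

143°

Δeast = 1 − -22 = 23.00; Δnorth = -18 − 12 = -30.00.
Bearing = atan2(Δeast, Δnorth) mod 360° = 142.52° ≈ 143°.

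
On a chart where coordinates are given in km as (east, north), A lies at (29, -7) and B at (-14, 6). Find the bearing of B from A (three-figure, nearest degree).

287°

Δeast = -14 − 29 = -43.00; Δnorth = 6 − -7 = 13.00.
Bearing = atan2(Δeast, Δnorth) mod 360° = 286.82° ≈ 287°.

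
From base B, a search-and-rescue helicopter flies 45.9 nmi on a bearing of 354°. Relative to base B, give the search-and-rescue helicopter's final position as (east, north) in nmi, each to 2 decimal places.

Leg 1 (354°, 45.9 nmi): east 45.9 sin 354° = -4.80, north 45.9 cos 354° = 45.65
Summing: -4.80 nmi east, 45.65 nmi north → (-4.80, 45.65).

(-4.80, 45.65)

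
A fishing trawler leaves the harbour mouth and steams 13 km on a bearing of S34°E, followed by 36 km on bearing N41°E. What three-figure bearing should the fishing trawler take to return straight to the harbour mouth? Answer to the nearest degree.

Leg 1 (S34°E, 13 km): east 13 sin 146° = 7.27, north 13 cos 146° = -10.78
Leg 2 (N41°E, 36 km): east 36 sin 41° = 23.62, north 36 cos 41° = 27.17
Net displacement: 30.89 east, 16.39 north. Direction back to start is (-30.89, -16.39): bearing = atan2(-30.89, -16.39) mod 360° = 242.05° ≈ 242°.

242°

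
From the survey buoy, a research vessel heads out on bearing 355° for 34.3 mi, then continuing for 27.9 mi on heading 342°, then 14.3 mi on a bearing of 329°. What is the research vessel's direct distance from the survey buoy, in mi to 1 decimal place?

75.4 mi

Leg 1 (355°, 34.3 mi): east 34.3 sin 355° = -2.99, north 34.3 cos 355° = 34.17
Leg 2 (342°, 27.9 mi): east 27.9 sin 342° = -8.62, north 27.9 cos 342° = 26.53
Leg 3 (329°, 14.3 mi): east 14.3 sin 329° = -7.37, north 14.3 cos 329° = 12.26
Net: -18.98 east, 72.96 north. Distance = √((-18.98)² + (72.96)²) = 75.389 mi.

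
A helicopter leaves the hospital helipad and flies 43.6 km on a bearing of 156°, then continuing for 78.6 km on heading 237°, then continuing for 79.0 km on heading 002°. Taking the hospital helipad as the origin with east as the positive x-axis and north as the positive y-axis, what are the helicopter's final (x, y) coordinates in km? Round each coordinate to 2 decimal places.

Leg 1 (156°, 43.6 km): east 43.6 sin 156° = 17.73, north 43.6 cos 156° = -39.83
Leg 2 (237°, 78.6 km): east 78.6 sin 237° = -65.92, north 78.6 cos 237° = -42.81
Leg 3 (002°, 79.0 km): east 79.0 sin 2° = 2.76, north 79.0 cos 2° = 78.95
Summing: -45.43 km east, -3.69 km north → (-45.43, -3.69).

(-45.43, -3.69)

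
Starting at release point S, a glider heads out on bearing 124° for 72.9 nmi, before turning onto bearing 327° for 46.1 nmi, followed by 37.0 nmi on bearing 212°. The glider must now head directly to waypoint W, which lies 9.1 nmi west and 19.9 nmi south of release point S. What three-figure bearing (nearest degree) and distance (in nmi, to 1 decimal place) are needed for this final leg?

299°, 28.3 nmi

Leg 1 (124°, 72.9 nmi): east 72.9 sin 124° = 60.44, north 72.9 cos 124° = -40.77
Leg 2 (327°, 46.1 nmi): east 46.1 sin 327° = -25.11, north 46.1 cos 327° = 38.66
Leg 3 (212°, 37.0 nmi): east 37.0 sin 212° = -19.61, north 37.0 cos 212° = -31.38
Current position: (15.72, -33.48). Target: (-9.1, -19.9). Remaining: Δeast = -24.82, Δnorth = 13.58.
Bearing = atan2(-24.82, 13.58) mod 360° = 298.68°; distance = √((-24.82)² + (13.58)²) = 28.294 nmi.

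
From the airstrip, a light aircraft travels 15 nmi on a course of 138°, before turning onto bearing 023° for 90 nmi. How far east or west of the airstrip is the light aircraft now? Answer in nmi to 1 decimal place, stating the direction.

Leg 1 (138°, 15 nmi): east 15 sin 138° = 10.04, north 15 cos 138° = -11.15
Leg 2 (023°, 90 nmi): east 90 sin 23° = 35.17, north 90 cos 23° = 82.85
Net east component: 45.20 nmi.

45.2 nmi east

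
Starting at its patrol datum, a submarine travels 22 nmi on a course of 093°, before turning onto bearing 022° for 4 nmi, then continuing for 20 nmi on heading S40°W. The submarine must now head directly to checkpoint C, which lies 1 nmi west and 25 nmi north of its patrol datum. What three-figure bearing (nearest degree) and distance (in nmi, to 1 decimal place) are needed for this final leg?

343°, 39.5 nmi

Leg 1 (093°, 22 nmi): east 22 sin 93° = 21.97, north 22 cos 93° = -1.15
Leg 2 (022°, 4 nmi): east 4 sin 22° = 1.50, north 4 cos 22° = 3.71
Leg 3 (S40°W, 20 nmi): east 20 sin 220° = -12.86, north 20 cos 220° = -15.32
Current position: (10.61, -12.76). Target: (-1, 25). Remaining: Δeast = -11.61, Δnorth = 37.76.
Bearing = atan2(-11.61, 37.76) mod 360° = 342.91°; distance = √((-11.61)² + (37.76)²) = 39.509 nmi.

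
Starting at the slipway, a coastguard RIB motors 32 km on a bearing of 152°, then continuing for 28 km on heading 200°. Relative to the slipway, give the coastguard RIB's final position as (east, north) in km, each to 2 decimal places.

Leg 1 (152°, 32 km): east 32 sin 152° = 15.02, north 32 cos 152° = -28.25
Leg 2 (200°, 28 km): east 28 sin 200° = -9.58, north 28 cos 200° = -26.31
Summing: 5.45 km east, -54.57 km north → (5.45, -54.57).

(5.45, -54.57)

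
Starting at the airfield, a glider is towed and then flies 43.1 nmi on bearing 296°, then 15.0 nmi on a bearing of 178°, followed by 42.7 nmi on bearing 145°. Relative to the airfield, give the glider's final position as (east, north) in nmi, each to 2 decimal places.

(-13.72, -31.07)

Leg 1 (296°, 43.1 nmi): east 43.1 sin 296° = -38.74, north 43.1 cos 296° = 18.89
Leg 2 (178°, 15.0 nmi): east 15.0 sin 178° = 0.52, north 15.0 cos 178° = -14.99
Leg 3 (145°, 42.7 nmi): east 42.7 sin 145° = 24.49, north 42.7 cos 145° = -34.98
Summing: -13.72 nmi east, -31.07 nmi north → (-13.72, -31.07).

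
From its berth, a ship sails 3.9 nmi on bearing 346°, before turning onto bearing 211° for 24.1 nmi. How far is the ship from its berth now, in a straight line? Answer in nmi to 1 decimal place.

Leg 1 (346°, 3.9 nmi): east 3.9 sin 346° = -0.94, north 3.9 cos 346° = 3.78
Leg 2 (211°, 24.1 nmi): east 24.1 sin 211° = -12.41, north 24.1 cos 211° = -20.66
Net: -13.36 east, -16.87 north. Distance = √((-13.36)² + (-16.87)²) = 21.520 nmi.

21.5 nmi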